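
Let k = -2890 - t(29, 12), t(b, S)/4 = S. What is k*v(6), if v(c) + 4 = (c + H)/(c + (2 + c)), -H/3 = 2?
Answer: 11752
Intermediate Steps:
t(b, S) = 4*S
H = -6 (H = -3*2 = -6)
k = -2938 (k = -2890 - 4*12 = -2890 - 1*48 = -2890 - 48 = -2938)
v(c) = -4 + (-6 + c)/(2 + 2*c) (v(c) = -4 + (c - 6)/(c + (2 + c)) = -4 + (-6 + c)/(2 + 2*c))
k*v(6) = -10283*(-2 - 1*6)/(1 + 6) = -10283*(-2 - 6)/7 = -10283*(-8)/7 = -2938*(-4) = 11752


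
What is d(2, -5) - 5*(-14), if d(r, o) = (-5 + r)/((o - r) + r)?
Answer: 353/5 ≈ 70.600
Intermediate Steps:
d(r, o) = (-5 + r)/o
d(2, -5) - 5*(-14) = (-5 + 2)/(-5) - 5*(-14) = -⅕*(-3) + 70 = ⅗ + 70 = 353/5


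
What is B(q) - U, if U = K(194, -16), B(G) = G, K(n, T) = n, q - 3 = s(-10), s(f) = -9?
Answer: -200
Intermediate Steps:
q = -6 (q = 3 - 9 = -6)
U = 194
B(q) - U = -6 - 1*194 = -6 - 194 = -200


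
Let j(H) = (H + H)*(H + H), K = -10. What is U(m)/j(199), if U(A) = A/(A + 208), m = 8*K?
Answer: -5/1267232 ≈ -3.9456e-6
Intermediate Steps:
m = -80 (m = 8*(-10) = -80)
j(H) = 4*H² (j(H) = (2*H)*(2*H) = 4*H²)
U(A) = A/(208 + A)
U(m)/j(199) = (-80/(208 - 80))/((4*199²)) = (-80/128)/((4*39601)) = -80*1/128/158404 = -5/8*1/158404 = -5/1267232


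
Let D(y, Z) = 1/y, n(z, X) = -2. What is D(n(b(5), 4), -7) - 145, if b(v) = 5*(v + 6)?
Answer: -291/2 ≈ -145.50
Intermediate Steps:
b(v) = 30 + 5*v (b(v) = 5*(6 + v) = 30 + 5*v)
D(n(b(5), 4), -7) - 145 = 1/(-2) - 145 = -½ - 145 = -291/2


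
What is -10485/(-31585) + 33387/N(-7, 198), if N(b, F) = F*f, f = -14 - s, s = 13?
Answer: -66565039/11256894 ≈ -5.9133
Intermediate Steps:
f = -27 (f = -14 - 1*13 = -14 - 13 = -27)
N(b, F) = -27*F (N(b, F) = F*(-27) = -27*F)
-10485/(-31585) + 33387/N(-7, 198) = -10485/(-31585) + 33387/((-27*198)) = -10485*(-1/31585) + 33387/(-5346) = 2097/6317 + 33387*(-1/5346) = 2097/6317 - 11129/1782 = -66565039/11256894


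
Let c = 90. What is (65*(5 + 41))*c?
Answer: 269100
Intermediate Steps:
(65*(5 + 41))*c = (65*(5 + 41))*90 = (65*46)*90 = 2990*90 = 269100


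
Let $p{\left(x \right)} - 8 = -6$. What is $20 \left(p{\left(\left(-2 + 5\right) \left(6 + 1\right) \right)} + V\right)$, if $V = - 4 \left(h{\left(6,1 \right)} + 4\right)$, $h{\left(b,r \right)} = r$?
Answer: $-360$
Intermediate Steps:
$p{\left(x \right)} = 2$ ($p{\left(x \right)} = 8 - 6 = 2$)
$V = -20$ ($V = - 4 \left(1 + 4\right) = \left(-4\right) 5 = -20$)
$20 \left(p{\left(\left(-2 + 5\right) \left(6 + 1\right) \right)} + V\right) = 20 \left(2 - 20\right) = 20 \left(-18\right) = -360$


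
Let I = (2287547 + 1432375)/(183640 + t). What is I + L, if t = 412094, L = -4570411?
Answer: -453790917792/99289 ≈ -4.5704e+6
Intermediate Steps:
I = 619987/99289 (I = (2287547 + 1432375)/(183640 + 412094) = 3719922/595734 = 3719922*(1/595734) = 619987/99289 ≈ 6.2443)
I + L = 619987/99289 - 4570411 = -453790917792/99289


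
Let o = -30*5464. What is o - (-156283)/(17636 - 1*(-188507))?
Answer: -33790804277/206143 ≈ -1.6392e+5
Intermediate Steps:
o = -163920
o - (-156283)/(17636 - 1*(-188507)) = -163920 - (-156283)/(17636 - 1*(-188507)) = -163920 - (-156283)/(17636 + 188507) = -163920 - (-156283)/206143 = -163920 - 1*(-156283/206143) = -163920 + 156283/206143 = -33790804277/206143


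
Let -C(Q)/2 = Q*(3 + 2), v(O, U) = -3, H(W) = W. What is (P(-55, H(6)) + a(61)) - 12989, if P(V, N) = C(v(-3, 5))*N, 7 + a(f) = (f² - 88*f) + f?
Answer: -14402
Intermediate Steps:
a(f) = -7 + f² - 87*f (a(f) = -7 + ((f² - 88*f) + f) = -7 + (f² - 87*f) = -7 + f² - 87*f)
C(Q) = -10*Q (C(Q) = -2*Q*(3 + 2) = -2*Q*5 = -10*Q)
P(V, N) = 30*N (P(V, N) = (-10*(-3))*N = 30*N)
(P(-55, H(6)) + a(61)) - 12989 = (30*6 + (-7 + 61² - 87*61)) - 12989 = (180 + (-7 + 3721 - 5307)) - 12989 = (180 - 1593) - 12989 = -1413 - 12989 = -14402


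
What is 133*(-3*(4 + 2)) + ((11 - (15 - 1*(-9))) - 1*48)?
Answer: -2455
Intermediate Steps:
133*(-3*(4 + 2)) + ((11 - (15 - 1*(-9))) - 1*48) = 133*(-3*6) + ((11 - (15 + 9)) - 48) = 133*(-18) + ((11 - 1*24) - 48) = -2394 + ((11 - 24) - 48) = -2394 + (-13 - 48) = -2394 - 61 = -2455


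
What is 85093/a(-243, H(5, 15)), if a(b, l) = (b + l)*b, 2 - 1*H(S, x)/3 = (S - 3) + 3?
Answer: 85093/61236 ≈ 1.3896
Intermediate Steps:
H(S, x) = 6 - 3*S (H(S, x) = 6 - 3*((S - 3) + 3) = 6 - 3*((-3 + S) + 3) = 6 - 3*S)
a(b, l) = b*(b + l)
85093/a(-243, H(5, 15)) = 85093/((-243*(-243 + (6 - 3*5)))) = 85093/((-243*(-243 + (6 - 15)))) = 85093/((-243*(-243 - 9))) = 85093/((-243*(-252))) = 85093/61236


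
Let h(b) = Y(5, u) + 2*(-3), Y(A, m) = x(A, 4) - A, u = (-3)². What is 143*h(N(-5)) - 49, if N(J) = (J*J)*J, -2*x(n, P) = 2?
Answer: -1765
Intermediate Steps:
x(n, P) = -1 (x(n, P) = -½*2 = -1)
u = 9
Y(A, m) = -1 - A
N(J) = J³ (N(J) = J²*J = J³)
h(b) = -12 (h(b) = (-1 - 1*5) + 2*(-3) = (-1 - 5) - 6 = -6 - 6 = -12)
143*h(N(-5)) - 49 = 143*(-12) - 49 = -1716 - 49 = -1765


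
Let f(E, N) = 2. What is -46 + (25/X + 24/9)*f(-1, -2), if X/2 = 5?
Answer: -107/3 ≈ -35.667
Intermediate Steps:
X = 10 (X = 2*5 = 10)
-46 + (25/X + 24/9)*f(-1, -2) = -46 + (25/10 + 24/9)*2 = -46 + (25*(⅒) + 24*(⅑))*2 = -46 + (5/2 + 8/3)*2 = -46 + (31/6)*2 = -46 + 31/3 = -107/3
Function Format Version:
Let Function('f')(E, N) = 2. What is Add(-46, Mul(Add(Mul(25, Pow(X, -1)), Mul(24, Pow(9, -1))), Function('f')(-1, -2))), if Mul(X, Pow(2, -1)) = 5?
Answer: Rational(-107, 3) ≈ -35.667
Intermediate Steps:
X = 10 (X = Mul(2, 5) = 10)
Add(-46, Mul(Add(Mul(25, Pow(X, -1)), Mul(24, Pow(9, -1))), Function('f')(-1, -2))) = Add(-46, Mul(Add(Mul(25, Pow(10, -1)), Mul(24, Pow(9, -1))), 2)) = Add(-46, Mul(Add(Mul(25, Rational(1, 10)), Mul(24, Rational(1, 9))), 2)) = Add(-46, Mul(Add(Rational(5, 2), Rational(8, 3)), 2)) = Add(-46, Mul(Rational(31, 6), 2)) = Add(-46, Rational(31, 3)) = Rational(-107, 3)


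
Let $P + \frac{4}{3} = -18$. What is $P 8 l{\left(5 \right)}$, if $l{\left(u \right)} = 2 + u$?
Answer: $- \frac{3248}{3} \approx -1082.7$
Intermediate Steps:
$P = - \frac{58}{3}$ ($P = - \frac{4}{3} - 18 = - \frac{58}{3} \approx -19.333$)
$P 8 l{\left(5 \right)} = \left(- \frac{58}{3}\right) 8 \left(2 + 5\right) = \left(- \frac{464}{3}\right) 7 = - \frac{3248}{3}$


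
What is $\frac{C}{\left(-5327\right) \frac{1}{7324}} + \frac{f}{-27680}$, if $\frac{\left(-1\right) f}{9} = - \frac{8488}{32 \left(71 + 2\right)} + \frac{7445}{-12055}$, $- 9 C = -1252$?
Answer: $- \frac{178690700244591013}{934267741706880} \approx -191.26$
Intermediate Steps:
$C = \frac{1252}{9}$ ($C = \left(- \frac{1}{9}\right) \left(-1252\right) = \frac{1252}{9} \approx 139.11$)
$f = \frac{26935731}{704012}$ ($f = - 9 \left(- \frac{8488}{32 \left(71 + 2\right)} + \frac{7445}{-12055}\right) = - 9 \left(- \frac{8488}{32 \cdot 73} + 7445 \left(- \frac{1}{12055}\right)\right) = - 9 \left(- \frac{8488}{2336} - \frac{1489}{2411}\right) = - 9 \left(\left(-8488\right) \frac{1}{2336} - \frac{1489}{2411}\right) = - 9 \left(- \frac{1061}{292} - \frac{1489}{2411}\right) = \left(-9\right) \left(- \frac{2992859}{704012}\right) = \frac{26935731}{704012} \approx 38.26$)
$\frac{C}{\left(-5327\right) \frac{1}{7324}} + \frac{f}{-27680} = \frac{1252}{9 \left(- \frac{5327}{7324}\right)} + \frac{26935731}{704012 \left(-27680\right)} = \frac{1252}{9 \left(\left(-5327\right) \frac{1}{7324}\right)} + \frac{26935731}{704012} \left(- \frac{1}{27680}\right) = \frac{1252}{9 \left(- \frac{5327}{7324}\right)} - \frac{26935731}{19487052160} = \frac{1252}{9} \left(- \frac{7324}{5327}\right) - \frac{26935731}{19487052160} = - \frac{9169648}{47943} - \frac{26935731}{19487052160} = - \frac{178690700244591013}{934267741706880}$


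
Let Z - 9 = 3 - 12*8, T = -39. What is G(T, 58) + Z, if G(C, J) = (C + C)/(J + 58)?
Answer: -4911/58 ≈ -84.672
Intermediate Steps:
G(C, J) = 2*C/(58 + J) (G(C, J) = (2*C)/(58 + J) = 2*C/(58 + J))
Z = -84 (Z = 9 + (3 - 12*8) = 9 + (3 - 96) = 9 - 93 = -84)
G(T, 58) + Z = 2*(-39)/(58 + 58) - 84 = 2*(-39)/116 - 84 = 2*(-39)*(1/116) - 84 = -39/58 - 84 = -4911/58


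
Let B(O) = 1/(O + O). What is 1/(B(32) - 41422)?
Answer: -64/2651007 ≈ -2.4142e-5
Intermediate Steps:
B(O) = 1/(2*O)
1/(B(32) - 41422) = 1/((½)/32 - 41422) = 1/((½)*(1/32) - 41422) = 1/(1/64 - 41422) = 1/(-2651007/64) = -64/2651007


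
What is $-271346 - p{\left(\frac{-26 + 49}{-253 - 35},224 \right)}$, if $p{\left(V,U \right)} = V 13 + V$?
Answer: $- \frac{39073663}{144} \approx -2.7135 \cdot 10^{5}$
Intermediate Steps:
$p{\left(V,U \right)} = 14 V$ ($p{\left(V,U \right)} = 13 V + V = 14 V$)
$-271346 - p{\left(\frac{-26 + 49}{-253 - 35},224 \right)} = -271346 - 14 \frac{-26 + 49}{-253 - 35} = -271346 - 14 \frac{23}{-288} = -271346 - 14 \cdot 23 \left(- \frac{1}{288}\right) = -271346 - 14 \left(- \frac{23}{288}\right) = -271346 - - \frac{161}{144} = -271346 + \frac{161}{144} = - \frac{39073663}{144}$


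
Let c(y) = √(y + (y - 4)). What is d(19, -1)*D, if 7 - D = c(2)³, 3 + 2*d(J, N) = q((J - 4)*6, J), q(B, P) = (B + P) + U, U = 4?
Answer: 385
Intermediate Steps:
c(y) = √(-4 + 2*y) (c(y) = √(y + (-4 + y)) = √(-4 + 2*y))
q(B, P) = 4 + B + P (q(B, P) = (B + P) + 4 = 4 + B + P)
d(J, N) = -23/2 + 7*J/2 (d(J, N) = -3/2 + (4 + (J - 4)*6 + J)/2 = -3/2 + (4 + (-4 + J)*6 + J)/2 = -3/2 + (4 + (-24 + 6*J) + J)/2 = -3/2 + (-20 + 7*J)/2 = -3/2 + (-10 + 7*J/2) = -23/2 + 7*J/2)
D = 7 (D = 7 - (√(-4 + 2*2))³ = 7 - (√(-4 + 4))³ = 7 - (√0)³ = 7 - 1*0³ = 7 - 1*0 = 7 + 0 = 7)
d(19, -1)*D = (-23/2 + (7/2)*19)*7 = (-23/2 + 133/2)*7 = 55*7 = 385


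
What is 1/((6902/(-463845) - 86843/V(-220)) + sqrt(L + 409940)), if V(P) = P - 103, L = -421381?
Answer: 72254246667915/22500290326806826 - 268754112225*I*sqrt(11441)/22500290326806826 ≈ 0.0032113 - 0.0012776*I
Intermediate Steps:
V(P) = -103 + P
1/((6902/(-463845) - 86843/V(-220)) + sqrt(L + 409940)) = 1/((6902/(-463845) - 86843/(-103 - 220)) + sqrt(-421381 + 409940)) = 1/((6902*(-1/463845) - 86843/(-323)) + sqrt(-11441)) = 1/((-406/27285 - 86843*(-1/323)) + I*sqrt(11441)) = 1/((-406/27285 + 86843/323) + I*sqrt(11441)) = 1/(139375301/518415 + I*sqrt(11441))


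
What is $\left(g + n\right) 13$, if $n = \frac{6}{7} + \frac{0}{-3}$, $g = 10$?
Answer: $\frac{988}{7} \approx 141.14$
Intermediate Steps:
$n = \frac{6}{7}$ ($n = 6 \cdot \frac{1}{7} + 0 \left(- \frac{1}{3}\right) = \frac{6}{7} + 0 = \frac{6}{7} \approx 0.85714$)
$\left(g + n\right) 13 = \left(10 + \frac{6}{7}\right) 13 = \frac{76}{7} \cdot 13 = \frac{988}{7}$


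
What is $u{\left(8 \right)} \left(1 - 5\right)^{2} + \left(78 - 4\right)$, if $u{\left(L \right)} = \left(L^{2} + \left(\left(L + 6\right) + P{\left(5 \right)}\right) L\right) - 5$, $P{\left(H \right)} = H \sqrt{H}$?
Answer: $2810 + 640 \sqrt{5} \approx 4241.1$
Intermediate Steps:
$P{\left(H \right)} = H^{\frac{3}{2}}$
$u{\left(L \right)} = -5 + L^{2} + L \left(6 + L + 5 \sqrt{5}\right)$ ($u{\left(L \right)} = \left(L^{2} + \left(\left(L + 6\right) + 5^{\frac{3}{2}}\right) L\right) - 5 = \left(L^{2} + \left(\left(6 + L\right) + 5 \sqrt{5}\right) L\right) - 5 = \left(L^{2} + \left(6 + L + 5 \sqrt{5}\right) L\right) - 5 = \left(L^{2} + L \left(6 + L + 5 \sqrt{5}\right)\right) - 5 = -5 + L^{2} + L \left(6 + L + 5 \sqrt{5}\right)$)
$u{\left(8 \right)} \left(1 - 5\right)^{2} + \left(78 - 4\right) = \left(-5 + 2 \cdot 8^{2} + 6 \cdot 8 + 5 \cdot 8 \sqrt{5}\right) \left(1 - 5\right)^{2} + \left(78 - 4\right) = \left(-5 + 2 \cdot 64 + 48 + 40 \sqrt{5}\right) \left(-4\right)^{2} + 74 = \left(-5 + 128 + 48 + 40 \sqrt{5}\right) 16 + 74 = \left(171 + 40 \sqrt{5}\right) 16 + 74 = \left(2736 + 640 \sqrt{5}\right) + 74 = 2810 + 640 \sqrt{5}$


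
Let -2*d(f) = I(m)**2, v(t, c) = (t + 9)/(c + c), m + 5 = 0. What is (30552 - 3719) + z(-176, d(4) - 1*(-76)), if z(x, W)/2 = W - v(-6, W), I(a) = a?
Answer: 3423914/127 ≈ 26960.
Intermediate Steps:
m = -5 (m = -5 + 0 = -5)
v(t, c) = (9 + t)/(2*c) (v(t, c) = (9 + t)/((2*c)) = (9 + t)*(1/(2*c)) = (9 + t)/(2*c))
d(f) = -25/2 (d(f) = -1/2*(-5)**2 = -1/2*25 = -25/2)
z(x, W) = -3/W + 2*W (z(x, W) = 2*(W - (9 - 6)/(2*W)) = 2*(W - 3/(2*W)) = -3/W + 2*W)
(30552 - 3719) + z(-176, d(4) - 1*(-76)) = (30552 - 3719) + (-3/(-25/2 - 1*(-76)) + 2*(-25/2 - 1*(-76))) = 26833 + (-3/(-25/2 + 76) + 2*(-25/2 + 76)) = 26833 + (-3/127/2 + 2*(127/2)) = 26833 + (-3*2/127 + 127) = 26833 + (-6/127 + 127) = 26833 + 16123/127 = 3423914/127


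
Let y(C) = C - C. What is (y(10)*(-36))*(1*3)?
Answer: 0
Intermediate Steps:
y(C) = 0
(y(10)*(-36))*(1*3) = (0*(-36))*(1*3) = 0*3 = 0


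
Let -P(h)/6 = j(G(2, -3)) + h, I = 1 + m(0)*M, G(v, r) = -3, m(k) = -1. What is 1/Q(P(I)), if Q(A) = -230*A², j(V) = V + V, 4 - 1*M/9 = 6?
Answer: -1/1399320 ≈ -7.1463e-7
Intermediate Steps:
M = -18 (M = 36 - 9*6 = 36 - 54 = -18)
I = 19 (I = 1 - 1*(-18) = 1 + 18 = 19)
j(V) = 2*V
P(h) = 36 - 6*h (P(h) = -6*(2*(-3) + h) = -6*(-6 + h) = 36 - 6*h)
1/Q(P(I)) = 1/(-230*(36 - 6*19)²) = 1/(-230*(36 - 114)²) = 1/(-230*(-78)²) = 1/(-230*6084) = 1/(-1399320) = -1/1399320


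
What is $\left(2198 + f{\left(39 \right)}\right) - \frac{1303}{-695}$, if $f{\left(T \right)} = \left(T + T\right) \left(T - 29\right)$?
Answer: $\frac{2071013}{695} \approx 2979.9$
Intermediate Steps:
$f{\left(T \right)} = 2 T \left(-29 + T\right)$
$\left(2198 + f{\left(39 \right)}\right) - \frac{1303}{-695} = \left(2198 + 2 \cdot 39 \left(-29 + 39\right)\right) - \frac{1303}{-695} = \left(2198 + 2 \cdot 39 \cdot 10\right) - - \frac{1303}{695} = \left(2198 + 780\right) + \frac{1303}{695} = 2978 + \frac{1303}{695} = \frac{2071013}{695}$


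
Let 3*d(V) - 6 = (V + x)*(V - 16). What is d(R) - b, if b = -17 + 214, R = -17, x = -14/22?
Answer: -1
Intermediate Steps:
x = -7/11 (x = -14*1/22 = -7/11 ≈ -0.63636)
d(V) = 2 + (-16 + V)*(-7/11 + V)/3 (d(V) = 2 + ((V - 7/11)*(V - 16))/3 = 2 + ((-7/11 + V)*(-16 + V))/3 = 2 + ((-16 + V)*(-7/11 + V))/3 = 2 + (-16 + V)*(-7/11 + V)/3)
b = 197
d(R) - b = (178/33 - 61/11*(-17) + (1/3)*(-17)**2) - 1*197 = (178/33 + 1037/11 + (1/3)*289) - 197 = (178/33 + 1037/11 + 289/3) - 197 = 196 - 197 = -1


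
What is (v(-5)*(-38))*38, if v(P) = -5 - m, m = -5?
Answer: 0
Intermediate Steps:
v(P) = 0 (v(P) = -5 - 1*(-5) = -5 + 5 = 0)
(v(-5)*(-38))*38 = (0*(-38))*38 = 0*38 = 0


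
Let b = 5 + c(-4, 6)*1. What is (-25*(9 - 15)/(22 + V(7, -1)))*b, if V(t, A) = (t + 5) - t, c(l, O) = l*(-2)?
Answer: 650/9 ≈ 72.222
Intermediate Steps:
c(l, O) = -2*l
V(t, A) = 5 (V(t, A) = (5 + t) - t = 5)
b = 13 (b = 5 - 2*(-4)*1 = 5 + 8*1 = 5 + 8 = 13)
(-25*(9 - 15)/(22 + V(7, -1)))*b = -25*(9 - 15)/(22 + 5)*13 = -(-150)/27*13 = -25*(-2/9)*13 = (50/9)*13 = 650/9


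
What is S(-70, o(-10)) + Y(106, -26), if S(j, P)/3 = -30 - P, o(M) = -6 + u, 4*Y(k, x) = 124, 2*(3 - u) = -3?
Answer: -109/2 ≈ -54.500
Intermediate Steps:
u = 9/2 (u = 3 - ½*(-3) = 3 + 3/2 = 9/2 ≈ 4.5000)
Y(k, x) = 31 (Y(k, x) = (¼)*124 = 31)
o(M) = -3/2 (o(M) = -6 + 9/2 = -3/2)
S(j, P) = -90 - 3*P (S(j, P) = 3*(-30 - P) = -90 - 3*P)
S(-70, o(-10)) + Y(106, -26) = (-90 - 3*(-3/2)) + 31 = (-90 + 9/2) + 31 = -171/2 + 31 = -109/2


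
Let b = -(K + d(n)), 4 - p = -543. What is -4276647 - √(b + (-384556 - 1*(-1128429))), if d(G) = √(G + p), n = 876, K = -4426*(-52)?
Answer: -4276647 - √(513721 - √1423) ≈ -4.2774e+6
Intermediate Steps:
p = 547 (p = 4 - 1*(-543) = 4 + 543 = 547)
K = 230152
d(G) = √(547 + G) (d(G) = √(G + 547) = √(547 + G))
b = -230152 - √1423 (b = -(230152 + √(547 + 876)) = -(230152 + √1423) = -230152 - √1423 ≈ -2.3019e+5)
-4276647 - √(b + (-384556 - 1*(-1128429))) = -4276647 - √((-230152 - √1423) + (-384556 - 1*(-1128429))) = -4276647 - √((-230152 - √1423) + (-384556 + 1128429)) = -4276647 - √((-230152 - √1423) + 743873) = -4276647 - √(513721 - √1423)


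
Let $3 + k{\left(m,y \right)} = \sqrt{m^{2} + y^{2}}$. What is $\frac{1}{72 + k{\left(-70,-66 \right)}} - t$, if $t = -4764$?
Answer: $\frac{21414111}{4495} + \frac{2 \sqrt{2314}}{4495} \approx 4764.0$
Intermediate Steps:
$k{\left(m,y \right)} = -3 + \sqrt{m^{2} + y^{2}}$
$\frac{1}{72 + k{\left(-70,-66 \right)}} - t = \frac{1}{72 - \left(3 - \sqrt{\left(-70\right)^{2} + \left(-66\right)^{2}}\right)} - -4764 = \frac{1}{72 - \left(3 - \sqrt{4900 + 4356}\right)} + 4764 = \frac{1}{72 - \left(3 - \sqrt{9256}\right)} + 4764 = \frac{1}{72 - \left(3 - 2 \sqrt{2314}\right)} + 4764 = \frac{1}{69 + 2 \sqrt{2314}} + 4764 = 4764 + \frac{1}{69 + 2 \sqrt{2314}}$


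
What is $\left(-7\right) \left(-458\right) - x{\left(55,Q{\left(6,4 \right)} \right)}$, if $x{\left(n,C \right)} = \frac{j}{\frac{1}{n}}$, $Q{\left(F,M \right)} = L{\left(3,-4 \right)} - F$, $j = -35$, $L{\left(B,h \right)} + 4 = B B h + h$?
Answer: $5131$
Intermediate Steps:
$L{\left(B,h \right)} = -4 + h + h B^{2}$ ($L{\left(B,h \right)} = -4 + \left(B B h + h\right) = -4 + \left(B^{2} h + h\right) = -4 + \left(h B^{2} + h\right) = -4 + \left(h + h B^{2}\right) = -4 + h + h B^{2}$)
$Q{\left(F,M \right)} = -44 - F$ ($Q{\left(F,M \right)} = \left(-4 - 4 - 4 \cdot 3^{2}\right) - F = \left(-4 - 4 - 36\right) - F = -44 - F$)
$x{\left(n,C \right)} = - 35 n$ ($x{\left(n,C \right)} = - \frac{35}{\frac{1}{n}} = - 35 n$)
$\left(-7\right) \left(-458\right) - x{\left(55,Q{\left(6,4 \right)} \right)} = \left(-7\right) \left(-458\right) - \left(-35\right) 55 = 3206 - -1925 = 3206 + 1925 = 5131$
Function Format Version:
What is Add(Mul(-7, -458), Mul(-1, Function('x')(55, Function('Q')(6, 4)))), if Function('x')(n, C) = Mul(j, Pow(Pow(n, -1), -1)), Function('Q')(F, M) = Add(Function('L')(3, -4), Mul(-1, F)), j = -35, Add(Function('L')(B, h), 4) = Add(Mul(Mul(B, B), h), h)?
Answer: 5131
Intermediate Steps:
Function('L')(B, h) = Add(-4, h, Mul(h, Pow(B, 2))) (Function('L')(B, h) = Add(-4, Add(Mul(Mul(B, B), h), h)) = Add(-4, Add(Mul(Pow(B, 2), h), h)) = Add(-4, Add(Mul(h, Pow(B, 2)), h)) = Add(-4, Add(h, Mul(h, Pow(B, 2)))) = Add(-4, h, Mul(h, Pow(B, 2))))
Function('Q')(F, M) = Add(-44, Mul(-1, F)) (Function('Q')(F, M) = Add(Add(-4, -4, Mul(-4, Pow(3, 2))), Mul(-1, F)) = Add(Add(-4, -4, Mul(-4, 9)), Mul(-1, F)) = Add(Add(-4, -4, -36), Mul(-1, F)) = Add(-44, Mul(-1, F)))
Function('x')(n, C) = Mul(-35, n) (Function('x')(n, C) = Mul(-35, Pow(Pow(n, -1), -1)) = Mul(-35, n))
Add(Mul(-7, -458), Mul(-1, Function('x')(55, Function('Q')(6, 4)))) = Add(Mul(-7, -458), Mul(-1, Mul(-35, 55))) = Add(3206, Mul(-1, -1925)) = Add(3206, 1925) = 5131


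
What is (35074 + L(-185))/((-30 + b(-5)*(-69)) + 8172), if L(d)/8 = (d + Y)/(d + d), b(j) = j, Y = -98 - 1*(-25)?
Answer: 6489722/1570095 ≈ 4.1333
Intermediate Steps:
Y = -73 (Y = -98 + 25 = -73)
L(d) = 4*(-73 + d)/d (L(d) = 8*((d - 73)/(d + d)) = 8*((-73 + d)/((2*d))) = 8*((-73 + d)*(1/(2*d))) = 8*((-73 + d)/(2*d)) = 4*(-73 + d)/d)
(35074 + L(-185))/((-30 + b(-5)*(-69)) + 8172) = (35074 + (4 - 292/(-185)))/((-30 - 5*(-69)) + 8172) = (35074 + (4 - 292*(-1/185)))/((-30 + 345) + 8172) = (35074 + (4 + 292/185))/(315 + 8172) = (35074 + 1032/185)/8487 = (6489722/185)*(1/8487) = 6489722/1570095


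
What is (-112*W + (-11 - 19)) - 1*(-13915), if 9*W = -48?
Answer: 43447/3 ≈ 14482.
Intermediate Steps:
W = -16/3 (W = (⅑)*(-48) = -16/3 ≈ -5.3333)
(-112*W + (-11 - 19)) - 1*(-13915) = (-112*(-16/3) + (-11 - 19)) - 1*(-13915) = (1792/3 - 30) + 13915 = 1702/3 + 13915 = 43447/3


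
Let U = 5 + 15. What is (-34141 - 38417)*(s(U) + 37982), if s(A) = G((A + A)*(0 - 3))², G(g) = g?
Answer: -3800733156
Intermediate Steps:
U = 20
s(A) = 36*A² (s(A) = ((A + A)*(0 - 3))² = ((2*A)*(-3))² = (-6*A)² = 36*A²)
(-34141 - 38417)*(s(U) + 37982) = (-34141 - 38417)*(36*20² + 37982) = -72558*(36*400 + 37982) = -72558*(14400 + 37982) = -72558*52382 = -3800733156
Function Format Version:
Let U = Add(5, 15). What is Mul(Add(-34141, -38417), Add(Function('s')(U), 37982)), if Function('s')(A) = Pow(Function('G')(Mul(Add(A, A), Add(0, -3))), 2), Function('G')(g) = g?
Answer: -3800733156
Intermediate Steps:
U = 20
Function('s')(A) = Mul(36, Pow(A, 2)) (Function('s')(A) = Pow(Mul(Add(A, A), Add(0, -3)), 2) = Pow(Mul(Mul(2, A), -3), 2) = Pow(Mul(-6, A), 2) = Mul(36, Pow(A, 2)))
Mul(Add(-34141, -38417), Add(Function('s')(U), 37982)) = Mul(Add(-34141, -38417), Add(Mul(36, Pow(20, 2)), 37982)) = Mul(-72558, Add(Mul(36, 400), 37982)) = Mul(-72558, Add(14400, 37982)) = Mul(-72558, 52382) = -3800733156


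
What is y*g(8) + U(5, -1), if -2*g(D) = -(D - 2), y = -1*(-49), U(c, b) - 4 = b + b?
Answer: 149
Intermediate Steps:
U(c, b) = 4 + 2*b (U(c, b) = 4 + (b + b) = 4 + 2*b)
y = 49
g(D) = -1 + D/2 (g(D) = -(-1)*(D - 2)/2 = -(-1)*(-2 + D)/2 = -(2 - D)/2 = -1 + D/2)
y*g(8) + U(5, -1) = 49*(-1 + (1/2)*8) + (4 + 2*(-1)) = 49*(-1 + 4) + (4 - 2) = 49*3 + 2 = 147 + 2 = 149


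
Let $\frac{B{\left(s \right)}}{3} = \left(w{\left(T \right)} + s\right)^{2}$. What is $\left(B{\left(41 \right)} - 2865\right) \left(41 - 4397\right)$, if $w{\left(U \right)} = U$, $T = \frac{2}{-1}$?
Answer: $-7396488$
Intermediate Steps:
$T = -2$ ($T = 2 \left(-1\right) = -2$)
$B{\left(s \right)} = 3 \left(-2 + s\right)^{2}$
$\left(B{\left(41 \right)} - 2865\right) \left(41 - 4397\right) = \left(3 \left(-2 + 41\right)^{2} - 2865\right) \left(41 - 4397\right) = \left(3 \cdot 39^{2} - 2865\right) \left(-4356\right) = \left(3 \cdot 1521 - 2865\right) \left(-4356\right) = \left(4563 - 2865\right) \left(-4356\right) = 1698 \left(-4356\right) = -7396488$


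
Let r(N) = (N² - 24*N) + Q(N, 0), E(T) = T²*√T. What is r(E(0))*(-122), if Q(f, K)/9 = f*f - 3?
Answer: 3294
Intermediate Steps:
Q(f, K) = -27 + 9*f² (Q(f, K) = 9*(f*f - 3) = 9*(f² - 3) = 9*(-3 + f²) = -27 + 9*f²)
E(T) = T^(5/2)
r(N) = -27 - 24*N + 10*N² (r(N) = (N² - 24*N) + (-27 + 9*N²) = -27 - 24*N + 10*N²)
r(E(0))*(-122) = (-27 - 24*0^(5/2) + 10*(0^(5/2))²)*(-122) = (-27 - 24*0 + 10*0²)*(-122) = (-27 + 0 + 10*0)*(-122) = (-27 + 0 + 0)*(-122) = -27*(-122) = 3294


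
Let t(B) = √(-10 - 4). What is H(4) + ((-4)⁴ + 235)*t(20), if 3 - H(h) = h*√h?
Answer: -5 + 491*I*√14 ≈ -5.0 + 1837.2*I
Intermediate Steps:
t(B) = I*√14 (t(B) = √(-14) = I*√14)
H(h) = 3 - h^(3/2) (H(h) = 3 - h*√h = 3 - h^(3/2))
H(4) + ((-4)⁴ + 235)*t(20) = (3 - 4^(3/2)) + ((-4)⁴ + 235)*(I*√14) = (3 - 1*8) + (256 + 235)*(I*√14) = (3 - 8) + 491*(I*√14) = -5 + 491*I*√14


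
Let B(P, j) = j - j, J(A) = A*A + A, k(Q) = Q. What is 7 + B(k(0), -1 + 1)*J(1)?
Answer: 7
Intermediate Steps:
J(A) = A + A**2 (J(A) = A**2 + A = A + A**2)
B(P, j) = 0
7 + B(k(0), -1 + 1)*J(1) = 7 + 0*(1*(1 + 1)) = 7 + 0*(1*2) = 7 + 0*2 = 7 + 0 = 7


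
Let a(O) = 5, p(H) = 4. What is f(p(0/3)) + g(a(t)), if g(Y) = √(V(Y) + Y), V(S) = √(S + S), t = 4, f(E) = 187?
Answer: 187 + √(5 + √10) ≈ 189.86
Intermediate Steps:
V(S) = √2*√S (V(S) = √(2*S) = √2*√S)
g(Y) = √(Y + √2*√Y) (g(Y) = √(√2*√Y + Y) = √(Y + √2*√Y))
f(p(0/3)) + g(a(t)) = 187 + √(5 + √2*√5) = 187 + √(5 + √10)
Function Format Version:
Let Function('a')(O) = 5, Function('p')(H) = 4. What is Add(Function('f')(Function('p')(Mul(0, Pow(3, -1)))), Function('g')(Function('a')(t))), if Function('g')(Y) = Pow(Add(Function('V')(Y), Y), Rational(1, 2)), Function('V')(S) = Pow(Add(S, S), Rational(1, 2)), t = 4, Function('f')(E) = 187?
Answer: Add(187, Pow(Add(5, Pow(10, Rational(1, 2))), Rational(1, 2))) ≈ 189.86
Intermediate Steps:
Function('V')(S) = Mul(Pow(2, Rational(1, 2)), Pow(S, Rational(1, 2))) (Function('V')(S) = Pow(Mul(2, S), Rational(1, 2)) = Mul(Pow(2, Rational(1, 2)), Pow(S, Rational(1, 2))))
Function('g')(Y) = Pow(Add(Y, Mul(Pow(2, Rational(1, 2)), Pow(Y, Rational(1, 2)))), Rational(1, 2)) (Function('g')(Y) = Pow(Add(Mul(Pow(2, Rational(1, 2)), Pow(Y, Rational(1, 2))), Y), Rational(1, 2)) = Pow(Add(Y, Mul(Pow(2, Rational(1, 2)), Pow(Y, Rational(1, 2)))), Rational(1, 2)))
Add(Function('f')(Function('p')(Mul(0, Pow(3, -1)))), Function('g')(Function('a')(t))) = Add(187, Pow(Add(5, Mul(Pow(2, Rational(1, 2)), Pow(5, Rational(1, 2)))), Rational(1, 2))) = Add(187, Pow(Add(5, Pow(10, Rational(1, 2))), Rational(1, 2)))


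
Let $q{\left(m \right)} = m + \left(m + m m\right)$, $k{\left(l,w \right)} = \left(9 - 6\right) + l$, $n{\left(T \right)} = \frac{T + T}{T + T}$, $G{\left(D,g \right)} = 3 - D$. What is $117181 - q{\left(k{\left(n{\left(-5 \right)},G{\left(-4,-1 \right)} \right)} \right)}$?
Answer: $117157$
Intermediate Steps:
$n{\left(T \right)} = 1$ ($n{\left(T \right)} = \frac{2 T}{2 T} = 2 T \frac{1}{2 T} = 1$)
$k{\left(l,w \right)} = 3 + l$
$q{\left(m \right)} = m^{2} + 2 m$ ($q{\left(m \right)} = m + \left(m + m^{2}\right) = m^{2} + 2 m$)
$117181 - q{\left(k{\left(n{\left(-5 \right)},G{\left(-4,-1 \right)} \right)} \right)} = 117181 - \left(3 + 1\right) \left(2 + \left(3 + 1\right)\right) = 117181 - 4 \left(2 + 4\right) = 117181 - 4 \cdot 6 = 117181 - 24 = 117157$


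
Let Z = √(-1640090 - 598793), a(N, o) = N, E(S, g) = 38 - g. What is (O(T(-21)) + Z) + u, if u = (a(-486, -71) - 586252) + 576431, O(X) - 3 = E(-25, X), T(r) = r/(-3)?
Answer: -10273 + 17*I*√7747 ≈ -10273.0 + 1496.3*I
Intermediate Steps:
T(r) = -r/3 (T(r) = r*(-⅓) = -r/3)
O(X) = 41 - X (O(X) = 3 + (38 - X) = 41 - X)
Z = 17*I*√7747 (Z = √(-2238883) = 17*I*√7747 ≈ 1496.3*I)
u = -10307 (u = (-486 - 586252) + 576431 = -586738 + 576431 = -10307)
(O(T(-21)) + Z) + u = ((41 - (-1)*(-21)/3) + 17*I*√7747) - 10307 = ((41 - 1*7) + 17*I*√7747) - 10307 = ((41 - 7) + 17*I*√7747) - 10307 = (34 + 17*I*√7747) - 10307 = -10273 + 17*I*√7747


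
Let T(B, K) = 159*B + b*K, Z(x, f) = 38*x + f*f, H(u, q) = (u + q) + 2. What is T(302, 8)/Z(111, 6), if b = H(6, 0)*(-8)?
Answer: 23753/2127 ≈ 11.167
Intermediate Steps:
H(u, q) = 2 + q + u (H(u, q) = (q + u) + 2 = 2 + q + u)
b = -64 (b = (2 + 0 + 6)*(-8) = 8*(-8) = -64)
Z(x, f) = f² + 38*x (Z(x, f) = 38*x + f² = f² + 38*x)
T(B, K) = -64*K + 159*B (T(B, K) = 159*B - 64*K = -64*K + 159*B)
T(302, 8)/Z(111, 6) = (-64*8 + 159*302)/(6² + 38*111) = (-512 + 48018)/(36 + 4218) = 47506/4254 = 47506*(1/4254) = 23753/2127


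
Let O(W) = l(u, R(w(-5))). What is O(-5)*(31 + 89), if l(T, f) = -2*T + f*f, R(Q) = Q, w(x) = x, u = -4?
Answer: 3960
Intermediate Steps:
l(T, f) = f² - 2*T (l(T, f) = -2*T + f² = f² - 2*T)
O(W) = 33 (O(W) = (-5)² - 2*(-4) = 25 + 8 = 33)
O(-5)*(31 + 89) = 33*(31 + 89) = 33*120 = 3960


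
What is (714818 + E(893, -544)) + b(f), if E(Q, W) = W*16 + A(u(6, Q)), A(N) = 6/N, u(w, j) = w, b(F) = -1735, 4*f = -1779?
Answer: 704380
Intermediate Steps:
f = -1779/4 (f = (¼)*(-1779) = -1779/4 ≈ -444.75)
E(Q, W) = 1 + 16*W (E(Q, W) = W*16 + 6/6 = 16*W + 6*(⅙) = 16*W + 1 = 1 + 16*W)
(714818 + E(893, -544)) + b(f) = (714818 + (1 + 16*(-544))) - 1735 = (714818 + (1 - 8704)) - 1735 = (714818 - 8703) - 1735 = 706115 - 1735 = 704380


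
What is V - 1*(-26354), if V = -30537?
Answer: -4183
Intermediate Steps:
V - 1*(-26354) = -30537 - 1*(-26354) = -30537 + 26354 = -4183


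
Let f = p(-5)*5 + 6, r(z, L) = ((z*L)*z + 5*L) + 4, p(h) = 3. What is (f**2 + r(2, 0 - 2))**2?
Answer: 182329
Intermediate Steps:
r(z, L) = 4 + 5*L + L*z**2 (r(z, L) = ((L*z)*z + 5*L) + 4 = (L*z**2 + 5*L) + 4 = (5*L + L*z**2) + 4 = 4 + 5*L + L*z**2)
f = 21 (f = 3*5 + 6 = 15 + 6 = 21)
(f**2 + r(2, 0 - 2))**2 = (21**2 + (4 + 5*(0 - 2) + (0 - 2)*2**2))**2 = (441 + (4 + 5*(-2) - 2*4))**2 = (441 + (4 - 10 - 8))**2 = (441 - 14)**2 = 427**2 = 182329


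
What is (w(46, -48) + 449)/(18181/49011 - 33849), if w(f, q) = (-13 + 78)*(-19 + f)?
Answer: -54010122/829477579 ≈ -0.065113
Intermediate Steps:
w(f, q) = -1235 + 65*f (w(f, q) = 65*(-19 + f) = -1235 + 65*f)
(w(46, -48) + 449)/(18181/49011 - 33849) = ((-1235 + 65*46) + 449)/(18181/49011 - 33849) = ((-1235 + 2990) + 449)/(18181*(1/49011) - 33849) = (1755 + 449)/(18181/49011 - 33849) = 2204/(-1658955158/49011) = 2204*(-49011/1658955158) = -54010122/829477579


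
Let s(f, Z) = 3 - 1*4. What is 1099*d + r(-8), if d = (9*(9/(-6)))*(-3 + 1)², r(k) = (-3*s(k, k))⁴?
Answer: -59265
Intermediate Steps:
s(f, Z) = -1 (s(f, Z) = 3 - 4 = -1)
r(k) = 81 (r(k) = (-3*(-1))⁴ = 3⁴ = 81)
d = -54 (d = (9*(9*(-⅙)))*(-2)² = (9*(-3/2))*4 = -27/2*4 = -54)
1099*d + r(-8) = 1099*(-54) + 81 = -59346 + 81 = -59265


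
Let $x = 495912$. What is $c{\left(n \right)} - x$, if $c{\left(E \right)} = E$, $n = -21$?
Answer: $-495933$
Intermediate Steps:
$c{\left(n \right)} - x = -21 - 495912 = -495933$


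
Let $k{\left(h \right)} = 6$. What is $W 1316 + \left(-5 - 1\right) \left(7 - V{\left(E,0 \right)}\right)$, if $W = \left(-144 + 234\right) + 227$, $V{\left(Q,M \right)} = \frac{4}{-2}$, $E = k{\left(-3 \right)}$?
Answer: $417118$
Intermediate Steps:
$E = 6$
$V{\left(Q,M \right)} = -2$ ($V{\left(Q,M \right)} = 4 \left(- \frac{1}{2}\right) = -2$)
$W = 317$ ($W = 90 + 227 = 317$)
$W 1316 + \left(-5 - 1\right) \left(7 - V{\left(E,0 \right)}\right) = 317 \cdot 1316 + \left(-5 - 1\right) \left(7 - -2\right) = 417172 - 6 \left(7 + 2\right) = 417172 - 54 = 417118$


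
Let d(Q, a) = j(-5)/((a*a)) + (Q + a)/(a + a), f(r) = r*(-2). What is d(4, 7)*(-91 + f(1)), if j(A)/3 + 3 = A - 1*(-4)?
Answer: -4929/98 ≈ -50.296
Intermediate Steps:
j(A) = 3 + 3*A (j(A) = -9 + 3*(A - 1*(-4)) = -9 + 3*(A + 4) = -9 + 3*(4 + A) = -9 + (12 + 3*A) = 3 + 3*A)
f(r) = -2*r
d(Q, a) = -12/a² + (Q + a)/(2*a) (d(Q, a) = (3 + 3*(-5))/((a*a)) + (Q + a)/(a + a) = (3 - 15)/(a²) + (Q + a)/((2*a)) = -12/a² + (Q + a)*(1/(2*a)) = -12/a² + (Q + a)/(2*a))
d(4, 7)*(-91 + f(1)) = ((½)*(-24 + 7² + 4*7)/7²)*(-91 - 2*1) = ((½)*(1/49)*(-24 + 49 + 28))*(-91 - 2) = ((½)*(1/49)*53)*(-93) = (53/98)*(-93) = -4929/98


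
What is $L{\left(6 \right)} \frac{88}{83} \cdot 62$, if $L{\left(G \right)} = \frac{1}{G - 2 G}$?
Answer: $- \frac{2728}{249} \approx -10.956$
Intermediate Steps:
$L{\left(G \right)} = - \frac{1}{G}$ ($L{\left(G \right)} = \frac{1}{\left(-1\right) G} = - \frac{1}{G}$)
$L{\left(6 \right)} \frac{88}{83} \cdot 62 = - \frac{1}{6} \cdot \frac{88}{83} \cdot 62 = \left(-1\right) \frac{1}{6} \cdot 88 \cdot \frac{1}{83} \cdot 62 = \left(- \frac{1}{6}\right) \frac{88}{83} \cdot 62 = \left(- \frac{44}{249}\right) 62 = - \frac{2728}{249}$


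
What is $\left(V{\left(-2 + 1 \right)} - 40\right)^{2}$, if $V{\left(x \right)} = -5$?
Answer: $2025$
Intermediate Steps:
$\left(V{\left(-2 + 1 \right)} - 40\right)^{2} = \left(-5 - 40\right)^{2} = \left(-45\right)^{2} = 2025$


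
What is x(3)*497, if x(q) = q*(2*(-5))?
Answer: -14910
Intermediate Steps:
x(q) = -10*q (x(q) = q*(-10) = -10*q)
x(3)*497 = -10*3*497 = -30*497 = -14910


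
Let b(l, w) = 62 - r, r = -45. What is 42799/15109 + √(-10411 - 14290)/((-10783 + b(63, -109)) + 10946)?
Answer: 42799/15109 + I*√24701/270 ≈ 2.8327 + 0.58209*I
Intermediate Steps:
b(l, w) = 107 (b(l, w) = 62 - 1*(-45) = 62 + 45 = 107)
42799/15109 + √(-10411 - 14290)/((-10783 + b(63, -109)) + 10946) = 42799/15109 + √(-10411 - 14290)/((-10783 + 107) + 10946) = 42799*(1/15109) + √(-24701)/(-10676 + 10946) = 42799/15109 + (I*√24701)/270 = 42799/15109 + (I*√24701)*(1/270) = 42799/15109 + I*√24701/270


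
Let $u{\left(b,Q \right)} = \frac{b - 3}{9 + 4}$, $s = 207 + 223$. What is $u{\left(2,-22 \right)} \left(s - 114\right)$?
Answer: $- \frac{316}{13} \approx -24.308$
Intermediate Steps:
$s = 430$
$u{\left(b,Q \right)} = - \frac{3}{13} + \frac{b}{13}$ ($u{\left(b,Q \right)} = \frac{-3 + b}{13} = \left(-3 + b\right) \frac{1}{13} = - \frac{3}{13} + \frac{b}{13}$)
$u{\left(2,-22 \right)} \left(s - 114\right) = \left(- \frac{3}{13} + \frac{1}{13} \cdot 2\right) \left(430 - 114\right) = \left(- \frac{3}{13} + \frac{2}{13}\right) 316 = \left(- \frac{1}{13}\right) 316 = - \frac{316}{13}$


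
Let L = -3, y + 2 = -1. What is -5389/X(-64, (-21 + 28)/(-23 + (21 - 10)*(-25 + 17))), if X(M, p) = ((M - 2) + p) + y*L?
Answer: 598179/6334 ≈ 94.439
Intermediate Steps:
y = -3 (y = -2 - 1 = -3)
X(M, p) = 7 + M + p (X(M, p) = ((M - 2) + p) - 3*(-3) = ((-2 + M) + p) + 9 = (-2 + M + p) + 9 = 7 + M + p)
-5389/X(-64, (-21 + 28)/(-23 + (21 - 10)*(-25 + 17))) = -5389/(7 - 64 + (-21 + 28)/(-23 + (21 - 10)*(-25 + 17))) = -5389/(7 - 64 + 7/(-23 + 11*(-8))) = -5389/(7 - 64 + 7/(-23 - 88)) = -5389/(7 - 64 + 7/(-111)) = -5389/(7 - 64 + 7*(-1/111)) = -5389/(7 - 64 - 7/111) = -5389/(-6334/111) = -5389*(-111/6334) = 598179/6334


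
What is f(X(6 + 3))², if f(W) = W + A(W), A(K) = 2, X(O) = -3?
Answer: 1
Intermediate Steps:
f(W) = 2 + W (f(W) = W + 2 = 2 + W)
f(X(6 + 3))² = (2 - 3)² = (-1)² = 1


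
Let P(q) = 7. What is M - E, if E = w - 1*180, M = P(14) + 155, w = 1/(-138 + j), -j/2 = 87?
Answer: 106705/312 ≈ 342.00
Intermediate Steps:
j = -174 (j = -2*87 = -174)
w = -1/312 (w = 1/(-138 - 174) = 1/(-312) = -1/312 ≈ -0.0032051)
M = 162 (M = 7 + 155 = 162)
E = -56161/312 (E = -1/312 - 1*180 = -1/312 - 180 = -56161/312 ≈ -180.00)
M - E = 162 - 1*(-56161/312) = 162 + 56161/312 = 106705/312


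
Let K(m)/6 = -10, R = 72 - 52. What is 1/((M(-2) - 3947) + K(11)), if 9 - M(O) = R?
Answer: -1/4018 ≈ -0.00024888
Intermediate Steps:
R = 20
K(m) = -60 (K(m) = 6*(-10) = -60)
M(O) = -11 (M(O) = 9 - 1*20 = 9 - 20 = -11)
1/((M(-2) - 3947) + K(11)) = 1/((-11 - 3947) - 60) = 1/(-3958 - 60) = 1/(-4018) = -1/4018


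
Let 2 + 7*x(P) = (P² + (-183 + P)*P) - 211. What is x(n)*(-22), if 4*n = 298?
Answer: 60412/7 ≈ 8630.3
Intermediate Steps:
n = 149/2 (n = (¼)*298 = 149/2 ≈ 74.500)
x(P) = -213/7 + P²/7 + P*(-183 + P)/7 (x(P) = -2/7 + ((P² + (-183 + P)*P) - 211)/7 = -2/7 + ((P² + P*(-183 + P)) - 211)/7 = -2/7 + (-211 + P² + P*(-183 + P))/7 = -2/7 + (-211/7 + P²/7 + P*(-183 + P)/7) = -213/7 + P²/7 + P*(-183 + P)/7)
x(n)*(-22) = (-213/7 - 183/7*149/2 + 2*(149/2)²/7)*(-22) = (-213/7 - 27267/14 + (2/7)*(22201/4))*(-22) = (-213/7 - 27267/14 + 22201/14)*(-22) = -2746/7*(-22) = 60412/7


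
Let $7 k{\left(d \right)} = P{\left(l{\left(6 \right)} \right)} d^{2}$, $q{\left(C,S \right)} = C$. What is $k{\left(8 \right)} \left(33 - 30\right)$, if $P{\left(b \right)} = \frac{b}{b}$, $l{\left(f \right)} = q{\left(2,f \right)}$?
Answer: $\frac{192}{7} \approx 27.429$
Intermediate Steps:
$l{\left(f \right)} = 2$
$P{\left(b \right)} = 1$
$k{\left(d \right)} = \frac{d^{2}}{7}$ ($k{\left(d \right)} = \frac{1 d^{2}}{7} = \frac{d^{2}}{7}$)
$k{\left(8 \right)} \left(33 - 30\right) = \frac{8^{2}}{7} \left(33 - 30\right) = \frac{1}{7} \cdot 64 \cdot 3 = \frac{64}{7} \cdot 3 = \frac{192}{7}$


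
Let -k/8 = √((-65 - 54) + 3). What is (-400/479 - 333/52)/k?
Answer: -180307*I*√29/11557312 ≈ -0.084015*I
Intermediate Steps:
k = -16*I*√29 (k = -8*√((-65 - 54) + 3) = -8*√(-119 + 3) = -16*I*√29 ≈ -86.163*I)
(-400/479 - 333/52)/k = (-400/479 - 333/52)/((-16*I*√29)) = (-400*1/479 - 333*1/52)*(I*√29/464) = (-400/479 - 333/52)*(I*√29/464) = -180307*I*√29/11557312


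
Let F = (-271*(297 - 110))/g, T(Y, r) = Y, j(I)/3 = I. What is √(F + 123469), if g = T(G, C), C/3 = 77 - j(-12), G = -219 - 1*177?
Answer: √4449491/6 ≈ 351.56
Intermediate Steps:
j(I) = 3*I
G = -396 (G = -219 - 177 = -396)
C = 339 (C = 3*(77 - 3*(-12)) = 3*(77 - 1*(-36)) = 3*(77 + 36) = 3*113 = 339)
g = -396
F = 4607/36 (F = -271*(297 - 110)/(-396) = -271*187*(-1/396) = -50677*(-1/396) = 4607/36 ≈ 127.97)
√(F + 123469) = √(4607/36 + 123469) = √(4449491/36) = √4449491/6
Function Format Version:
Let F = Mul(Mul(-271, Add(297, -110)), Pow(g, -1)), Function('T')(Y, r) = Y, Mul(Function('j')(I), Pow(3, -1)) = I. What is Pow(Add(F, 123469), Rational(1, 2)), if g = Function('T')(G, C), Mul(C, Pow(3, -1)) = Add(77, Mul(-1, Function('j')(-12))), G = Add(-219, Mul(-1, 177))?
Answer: Mul(Rational(1, 6), Pow(4449491, Rational(1, 2))) ≈ 351.56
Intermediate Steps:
Function('j')(I) = Mul(3, I)
G = -396 (G = Add(-219, -177) = -396)
C = 339 (C = Mul(3, Add(77, Mul(-1, Mul(3, -12)))) = Mul(3, Add(77, Mul(-1, -36))) = Mul(3, Add(77, 36)) = Mul(3, 113) = 339)
g = -396
F = Rational(4607, 36) (F = Mul(Mul(-271, Add(297, -110)), Pow(-396, -1)) = Mul(Mul(-271, 187), Rational(-1, 396)) = Mul(-50677, Rational(-1, 396)) = Rational(4607, 36) ≈ 127.97)
Pow(Add(F, 123469), Rational(1, 2)) = Pow(Add(Rational(4607, 36), 123469), Rational(1, 2)) = Pow(Rational(4449491, 36), Rational(1, 2)) = Mul(Rational(1, 6), Pow(4449491, Rational(1, 2)))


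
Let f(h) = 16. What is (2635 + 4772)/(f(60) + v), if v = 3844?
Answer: 7407/3860 ≈ 1.9189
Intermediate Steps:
(2635 + 4772)/(f(60) + v) = (2635 + 4772)/(16 + 3844) = 7407/3860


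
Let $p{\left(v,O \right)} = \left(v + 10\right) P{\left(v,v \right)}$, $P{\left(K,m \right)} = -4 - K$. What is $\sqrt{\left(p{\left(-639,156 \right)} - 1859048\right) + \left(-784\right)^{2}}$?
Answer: $i \sqrt{1643807} \approx 1282.1 i$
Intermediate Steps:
$p{\left(v,O \right)} = \left(-4 - v\right) \left(10 + v\right)$ ($p{\left(v,O \right)} = \left(v + 10\right) \left(-4 - v\right) = \left(10 + v\right) \left(-4 - v\right) = \left(-4 - v\right) \left(10 + v\right)$)
$\sqrt{\left(p{\left(-639,156 \right)} - 1859048\right) + \left(-784\right)^{2}} = \sqrt{\left(- \left(4 - 639\right) \left(10 - 639\right) - 1859048\right) + \left(-784\right)^{2}} = \sqrt{\left(\left(-1\right) \left(-635\right) \left(-629\right) - 1859048\right) + 614656} = \sqrt{\left(-399415 - 1859048\right) + 614656} = \sqrt{-2258463 + 614656} = \sqrt{-1643807} = i \sqrt{1643807}$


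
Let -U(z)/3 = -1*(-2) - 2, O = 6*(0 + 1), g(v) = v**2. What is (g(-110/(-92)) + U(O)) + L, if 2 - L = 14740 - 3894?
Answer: -22942879/2116 ≈ -10843.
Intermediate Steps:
O = 6 (O = 6*1 = 6)
U(z) = 0 (U(z) = -3*(-1*(-2) - 2) = -3*(2 - 2) = -3*0 = 0)
L = -10844 (L = 2 - (14740 - 3894) = 2 - 1*10846 = 2 - 10846 = -10844)
(g(-110/(-92)) + U(O)) + L = ((-110/(-92))**2 + 0) - 10844 = ((-110*(-1/92))**2 + 0) - 10844 = ((55/46)**2 + 0) - 10844 = (3025/2116 + 0) - 10844 = 3025/2116 - 10844 = -22942879/2116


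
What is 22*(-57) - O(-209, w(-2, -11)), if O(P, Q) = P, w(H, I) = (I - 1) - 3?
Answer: -1045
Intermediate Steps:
w(H, I) = -4 + I (w(H, I) = (-1 + I) - 3 = -4 + I)
22*(-57) - O(-209, w(-2, -11)) = 22*(-57) - 1*(-209) = -1254 + 209 = -1045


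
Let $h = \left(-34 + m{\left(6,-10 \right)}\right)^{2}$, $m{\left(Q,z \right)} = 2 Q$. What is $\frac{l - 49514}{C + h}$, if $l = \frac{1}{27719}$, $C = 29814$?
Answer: $- \frac{1372478565}{839830262} \approx -1.6342$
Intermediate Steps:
$l = \frac{1}{27719} \approx 3.6076 \cdot 10^{-5}$
$h = 484$ ($h = \left(-34 + 2 \cdot 6\right)^{2} = \left(-34 + 12\right)^{2} = \left(-22\right)^{2} = 484$)
$\frac{l - 49514}{C + h} = \frac{\frac{1}{27719} - 49514}{29814 + 484} = - \frac{1372478565}{27719 \cdot 30298} = \left(- \frac{1372478565}{27719}\right) \frac{1}{30298} = - \frac{1372478565}{839830262}$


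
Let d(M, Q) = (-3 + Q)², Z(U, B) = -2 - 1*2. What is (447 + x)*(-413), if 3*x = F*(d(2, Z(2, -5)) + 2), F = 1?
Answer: -191632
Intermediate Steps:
Z(U, B) = -4 (Z(U, B) = -2 - 2 = -4)
x = 17 (x = (1*((-3 - 4)² + 2))/3 = (1*((-7)² + 2))/3 = (1*(49 + 2))/3 = (1*51)/3 = (⅓)*51 = 17)
(447 + x)*(-413) = (447 + 17)*(-413) = 464*(-413) = -191632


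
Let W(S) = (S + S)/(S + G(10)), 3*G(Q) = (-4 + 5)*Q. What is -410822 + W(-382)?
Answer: -116672875/284 ≈ -4.1082e+5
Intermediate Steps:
G(Q) = Q/3 (G(Q) = ((-4 + 5)*Q)/3 = (1*Q)/3 = Q/3)
W(S) = 2*S/(10/3 + S) (W(S) = (S + S)/(S + (1/3)*10) = (2*S)/(S + 10/3) = (2*S)/(10/3 + S) = 2*S/(10/3 + S))
-410822 + W(-382) = -410822 + 6*(-382)/(10 + 3*(-382)) = -410822 + 6*(-382)/(10 - 1146) = -410822 + 6*(-382)/(-1136) = -410822 + 6*(-382)*(-1/1136) = -410822 + 573/284 = -116672875/284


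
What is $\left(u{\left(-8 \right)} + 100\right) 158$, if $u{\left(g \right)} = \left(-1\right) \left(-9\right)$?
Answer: $17222$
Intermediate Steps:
$u{\left(g \right)} = 9$
$\left(u{\left(-8 \right)} + 100\right) 158 = \left(9 + 100\right) 158 = 109 \cdot 158 = 17222$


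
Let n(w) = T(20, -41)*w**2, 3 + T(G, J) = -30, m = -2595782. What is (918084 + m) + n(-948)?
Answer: -31334930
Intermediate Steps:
T(G, J) = -33 (T(G, J) = -3 - 30 = -33)
n(w) = -33*w**2
(918084 + m) + n(-948) = (918084 - 2595782) - 33*(-948)**2 = -1677698 - 33*898704 = -1677698 - 29657232 = -31334930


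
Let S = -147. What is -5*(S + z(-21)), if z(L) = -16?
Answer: 815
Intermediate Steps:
-5*(S + z(-21)) = -5*(-147 - 16) = -5*(-163) = 815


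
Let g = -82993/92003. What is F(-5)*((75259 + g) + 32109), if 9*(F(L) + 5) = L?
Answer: -493904755550/828027 ≈ -5.9648e+5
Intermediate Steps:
F(L) = -5 + L/9
g = -82993/92003 (g = -82993*1/92003 = -82993/92003 ≈ -0.90207)
F(-5)*((75259 + g) + 32109) = (-5 + (⅑)*(-5))*((75259 - 82993/92003) + 32109) = (-5 - 5/9)*(6923970784/92003 + 32109) = -50/9*9878095111/92003 = -493904755550/828027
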